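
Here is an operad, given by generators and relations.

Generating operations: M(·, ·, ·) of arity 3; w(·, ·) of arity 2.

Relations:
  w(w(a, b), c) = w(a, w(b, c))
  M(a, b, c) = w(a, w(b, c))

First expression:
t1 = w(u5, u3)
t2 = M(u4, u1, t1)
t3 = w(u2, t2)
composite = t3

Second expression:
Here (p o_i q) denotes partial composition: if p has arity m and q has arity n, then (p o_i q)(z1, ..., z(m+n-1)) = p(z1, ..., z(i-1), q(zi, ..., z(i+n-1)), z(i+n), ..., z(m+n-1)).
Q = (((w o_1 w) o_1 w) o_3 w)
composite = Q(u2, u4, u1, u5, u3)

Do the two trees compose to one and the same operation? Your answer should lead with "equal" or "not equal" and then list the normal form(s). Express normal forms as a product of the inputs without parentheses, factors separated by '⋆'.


In normal form, the first expression is u2 ⋆ u4 ⋆ u1 ⋆ u5 ⋆ u3
In normal form, the second expression is u2 ⋆ u4 ⋆ u1 ⋆ u5 ⋆ u3
Both agree, so they are equal.

equal; the common form is u2 ⋆ u4 ⋆ u1 ⋆ u5 ⋆ u3


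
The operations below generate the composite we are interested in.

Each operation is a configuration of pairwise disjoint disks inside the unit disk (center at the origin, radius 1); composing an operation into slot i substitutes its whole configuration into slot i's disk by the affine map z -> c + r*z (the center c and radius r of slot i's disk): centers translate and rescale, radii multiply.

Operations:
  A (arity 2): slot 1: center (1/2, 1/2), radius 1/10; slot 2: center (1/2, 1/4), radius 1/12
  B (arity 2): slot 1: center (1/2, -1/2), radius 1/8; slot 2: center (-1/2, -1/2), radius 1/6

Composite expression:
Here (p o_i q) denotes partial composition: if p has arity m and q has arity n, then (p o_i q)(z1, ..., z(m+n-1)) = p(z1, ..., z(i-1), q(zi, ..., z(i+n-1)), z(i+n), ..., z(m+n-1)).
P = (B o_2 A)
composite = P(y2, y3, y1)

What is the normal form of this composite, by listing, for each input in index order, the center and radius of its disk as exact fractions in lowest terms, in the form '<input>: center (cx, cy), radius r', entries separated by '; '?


y1: center (-5/12, -11/24), radius 1/72; y2: center (1/2, -1/2), radius 1/8; y3: center (-5/12, -5/12), radius 1/60

Each y-disk chains the slot maps above it in B; radii multiply.
y2 passes through 1 substitution, ending at center (1/2, -1/2), radius 1/8
y3 passes through 2 substitutions, ending at center (-5/12, -5/12), radius 1/60
y1 passes through 2 substitutions, ending at center (-5/12, -11/24), radius 1/72


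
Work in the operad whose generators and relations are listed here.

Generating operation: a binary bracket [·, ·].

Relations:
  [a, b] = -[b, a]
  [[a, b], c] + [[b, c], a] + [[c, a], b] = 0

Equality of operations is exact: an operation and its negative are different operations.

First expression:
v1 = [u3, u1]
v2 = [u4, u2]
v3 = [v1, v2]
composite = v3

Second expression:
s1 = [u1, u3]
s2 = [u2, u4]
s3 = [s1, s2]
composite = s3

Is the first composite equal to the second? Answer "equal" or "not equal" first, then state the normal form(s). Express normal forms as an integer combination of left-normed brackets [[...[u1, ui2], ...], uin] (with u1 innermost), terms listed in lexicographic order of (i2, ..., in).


equal; both compose to [[[u1, u3], u2], u4] - [[[u1, u3], u4], u2]


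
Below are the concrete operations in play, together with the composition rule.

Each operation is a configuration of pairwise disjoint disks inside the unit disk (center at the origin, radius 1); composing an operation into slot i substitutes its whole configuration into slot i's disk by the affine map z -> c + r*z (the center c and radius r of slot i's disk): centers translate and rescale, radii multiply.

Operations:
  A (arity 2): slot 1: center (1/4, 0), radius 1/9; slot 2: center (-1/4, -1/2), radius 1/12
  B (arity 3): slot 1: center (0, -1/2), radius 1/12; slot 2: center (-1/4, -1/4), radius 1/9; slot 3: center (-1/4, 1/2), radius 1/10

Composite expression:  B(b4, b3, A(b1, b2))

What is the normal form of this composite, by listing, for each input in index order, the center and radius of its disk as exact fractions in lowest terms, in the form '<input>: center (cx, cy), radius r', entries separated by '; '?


b1: center (-9/40, 1/2), radius 1/90; b2: center (-11/40, 9/20), radius 1/120; b3: center (-1/4, -1/4), radius 1/9; b4: center (0, -1/2), radius 1/12

Follow each b-input down from B: c' goes to c + r*c', radius to r*r'.
input b4: composing its 1 substitution step yields center (0, -1/2), radius 1/12
input b3: composing its 1 substitution step yields center (-1/4, -1/4), radius 1/9
input b1: composing its 2 substitution steps yields center (-9/40, 1/2), radius 1/90
input b2: composing its 2 substitution steps yields center (-11/40, 9/20), radius 1/120


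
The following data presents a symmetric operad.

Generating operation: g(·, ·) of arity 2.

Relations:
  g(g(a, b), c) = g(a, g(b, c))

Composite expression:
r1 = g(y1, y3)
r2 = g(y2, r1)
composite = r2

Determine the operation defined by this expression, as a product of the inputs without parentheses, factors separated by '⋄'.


y2 ⋄ y1 ⋄ y3


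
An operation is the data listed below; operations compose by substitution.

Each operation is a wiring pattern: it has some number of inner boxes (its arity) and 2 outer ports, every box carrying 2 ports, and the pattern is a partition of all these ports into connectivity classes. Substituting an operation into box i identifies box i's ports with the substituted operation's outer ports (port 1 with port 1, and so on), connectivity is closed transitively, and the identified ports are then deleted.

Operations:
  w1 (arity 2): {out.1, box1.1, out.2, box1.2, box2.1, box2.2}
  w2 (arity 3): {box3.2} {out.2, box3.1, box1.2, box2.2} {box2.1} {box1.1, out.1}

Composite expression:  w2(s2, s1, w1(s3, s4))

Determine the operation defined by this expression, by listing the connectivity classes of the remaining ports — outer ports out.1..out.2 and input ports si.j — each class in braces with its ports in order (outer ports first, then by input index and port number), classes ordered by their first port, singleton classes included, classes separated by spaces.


{out.1, s2.1} {out.2, s1.2, s2.2, s3.1, s3.2, s4.1, s4.2} {s1.1}

Substituting into w2 glues patterns; closure does the rest.
the subtree at w1 composes to {out.1, out.2, s3.1, s3.2, s4.1, s4.2} on (s3, s4); out.j = own outer ports
the subtree at w2 composes to {out.1, s2.1} {out.2, s1.2, s2.2, s3.1, s3.2, s4.1, s4.2} {s1.1} on (s2, s1, s3, s4); out.j = own outer ports


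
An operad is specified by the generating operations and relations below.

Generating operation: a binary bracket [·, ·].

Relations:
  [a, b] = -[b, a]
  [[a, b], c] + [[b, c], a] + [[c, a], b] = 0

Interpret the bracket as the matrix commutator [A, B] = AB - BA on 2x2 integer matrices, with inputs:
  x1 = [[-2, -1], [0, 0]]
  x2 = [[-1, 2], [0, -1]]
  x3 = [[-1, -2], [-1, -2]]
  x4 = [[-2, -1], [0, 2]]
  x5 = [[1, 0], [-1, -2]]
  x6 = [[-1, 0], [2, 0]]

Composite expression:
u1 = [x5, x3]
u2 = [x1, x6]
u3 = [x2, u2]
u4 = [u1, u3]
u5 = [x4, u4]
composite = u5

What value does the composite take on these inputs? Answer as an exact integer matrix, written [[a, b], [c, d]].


[x5, x3] = [[-2, -6], [2, 2]]
[x1, x6] = [[-2, -1], [4, 2]]
[x2, [x1, x6]] = [[8, 8], [0, -8]]
[[x5, x3], [x2, [x1, x6]]] = [[-16, 64], [32, 16]]
[x4, [[x5, x3], [x2, [x1, x6]]]] = [[-32, -288], [128, 32]]

[[-32, -288], [128, 32]]


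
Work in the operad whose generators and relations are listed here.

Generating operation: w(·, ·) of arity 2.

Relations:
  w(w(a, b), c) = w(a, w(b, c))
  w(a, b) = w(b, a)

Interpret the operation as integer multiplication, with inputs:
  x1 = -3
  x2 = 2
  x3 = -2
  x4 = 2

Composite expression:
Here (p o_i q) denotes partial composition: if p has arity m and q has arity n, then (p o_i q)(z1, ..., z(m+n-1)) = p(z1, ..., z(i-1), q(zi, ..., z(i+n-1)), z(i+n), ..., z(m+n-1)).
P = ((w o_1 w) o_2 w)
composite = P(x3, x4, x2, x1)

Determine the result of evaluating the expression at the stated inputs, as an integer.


24

w(x4, x2) = 4
w(x3, w(x4, x2)) = -8
w(w(x3, w(x4, x2)), x1) = 24


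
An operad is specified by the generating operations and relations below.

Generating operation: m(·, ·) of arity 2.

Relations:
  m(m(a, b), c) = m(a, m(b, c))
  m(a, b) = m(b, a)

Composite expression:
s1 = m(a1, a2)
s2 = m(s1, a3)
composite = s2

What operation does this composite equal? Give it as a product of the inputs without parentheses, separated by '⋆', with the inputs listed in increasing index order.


a1 ⋆ a2 ⋆ a3

Key point: m commutes, so take the a-inputs in any fixed order.
m(a1, a2) collapses to a1 ⋆ a2
m(m(a1, a2), a3) collapses to a1 ⋆ a2 ⋆ a3
commutativity sorts the factors: a1 ⋆ a2 ⋆ a3


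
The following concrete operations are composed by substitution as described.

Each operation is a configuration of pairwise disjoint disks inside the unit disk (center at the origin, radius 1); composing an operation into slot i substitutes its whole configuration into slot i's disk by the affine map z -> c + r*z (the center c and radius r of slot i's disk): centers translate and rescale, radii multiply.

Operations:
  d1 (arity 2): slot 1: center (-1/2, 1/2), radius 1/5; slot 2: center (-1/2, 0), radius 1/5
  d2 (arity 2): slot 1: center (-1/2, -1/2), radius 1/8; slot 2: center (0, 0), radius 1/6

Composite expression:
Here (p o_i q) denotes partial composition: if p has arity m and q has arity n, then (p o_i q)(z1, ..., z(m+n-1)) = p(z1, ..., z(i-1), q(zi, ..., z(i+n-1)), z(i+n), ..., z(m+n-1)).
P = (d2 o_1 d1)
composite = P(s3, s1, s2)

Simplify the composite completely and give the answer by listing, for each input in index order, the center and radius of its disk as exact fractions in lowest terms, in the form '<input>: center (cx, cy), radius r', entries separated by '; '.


Below d2, radii multiply path by path; the s-disk centers shift.
input s3: applying the 2 nested substitutions gives center (-9/16, -7/16), radius 1/40
input s1: applying the 2 nested substitutions gives center (-9/16, -1/2), radius 1/40
input s2: applying the 1 nested substitution gives center (0, 0), radius 1/6

s1: center (-9/16, -1/2), radius 1/40; s2: center (0, 0), radius 1/6; s3: center (-9/16, -7/16), radius 1/40


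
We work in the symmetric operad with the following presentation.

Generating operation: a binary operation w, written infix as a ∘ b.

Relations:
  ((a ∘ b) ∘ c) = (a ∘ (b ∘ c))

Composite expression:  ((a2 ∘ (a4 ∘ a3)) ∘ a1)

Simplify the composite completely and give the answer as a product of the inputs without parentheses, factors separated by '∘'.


a2 ∘ a4 ∘ a3 ∘ a1

The w-tree's shape is irrelevant; the a-reading-order decides.
(a4 ∘ a3) unparenthesizes to a4 ∘ a3
(a2 ∘ (a4 ∘ a3)) unparenthesizes to a2 ∘ a4 ∘ a3
((a2 ∘ (a4 ∘ a3)) ∘ a1) unparenthesizes to a2 ∘ a4 ∘ a3 ∘ a1


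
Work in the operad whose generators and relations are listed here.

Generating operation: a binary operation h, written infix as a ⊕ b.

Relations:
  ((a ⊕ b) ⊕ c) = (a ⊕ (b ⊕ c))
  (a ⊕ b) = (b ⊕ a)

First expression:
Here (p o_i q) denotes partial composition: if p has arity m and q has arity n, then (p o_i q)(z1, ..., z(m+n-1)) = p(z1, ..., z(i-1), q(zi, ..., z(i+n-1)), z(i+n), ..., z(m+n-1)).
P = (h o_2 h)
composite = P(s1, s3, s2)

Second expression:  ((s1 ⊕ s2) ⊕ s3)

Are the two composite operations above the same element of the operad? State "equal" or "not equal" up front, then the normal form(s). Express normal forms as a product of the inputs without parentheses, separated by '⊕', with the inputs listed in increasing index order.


equal; the common form is s1 ⊕ s2 ⊕ s3


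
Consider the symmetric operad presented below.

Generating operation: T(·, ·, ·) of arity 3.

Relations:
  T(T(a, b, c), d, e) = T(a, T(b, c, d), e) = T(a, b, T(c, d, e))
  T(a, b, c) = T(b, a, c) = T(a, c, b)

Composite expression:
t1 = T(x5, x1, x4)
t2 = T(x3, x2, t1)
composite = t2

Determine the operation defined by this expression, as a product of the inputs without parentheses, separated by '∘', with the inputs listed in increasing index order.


Any arrangement under T is one operation, so sort the x-inputs.
T(x5, x1, x4) flattens to x5 ∘ x1 ∘ x4
T(x3, x2, T(x5, x1, x4)) flattens to x3 ∘ x2 ∘ x5 ∘ x1 ∘ x4
reordering the factors by index: x1 ∘ x2 ∘ x3 ∘ x4 ∘ x5

x1 ∘ x2 ∘ x3 ∘ x4 ∘ x5


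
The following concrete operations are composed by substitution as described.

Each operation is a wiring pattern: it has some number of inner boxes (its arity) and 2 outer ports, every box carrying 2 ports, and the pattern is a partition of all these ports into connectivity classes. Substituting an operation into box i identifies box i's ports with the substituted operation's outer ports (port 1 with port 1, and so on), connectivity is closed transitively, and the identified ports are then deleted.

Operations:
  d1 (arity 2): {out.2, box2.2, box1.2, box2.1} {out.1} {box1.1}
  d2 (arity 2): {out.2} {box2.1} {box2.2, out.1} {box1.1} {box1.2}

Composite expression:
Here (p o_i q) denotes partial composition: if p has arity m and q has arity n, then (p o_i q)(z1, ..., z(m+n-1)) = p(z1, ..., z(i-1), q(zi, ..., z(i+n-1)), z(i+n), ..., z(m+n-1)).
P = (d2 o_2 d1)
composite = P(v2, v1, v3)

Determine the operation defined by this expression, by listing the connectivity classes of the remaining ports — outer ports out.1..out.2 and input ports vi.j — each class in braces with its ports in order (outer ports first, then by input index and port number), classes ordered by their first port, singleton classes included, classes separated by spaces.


{out.1, v1.2, v3.1, v3.2} {out.2} {v1.1} {v2.1} {v2.2}

Connectivity passes through glued d2-boundaries; trace each wire chain.
stage d1: inputs (v1, v3), connectivity {out.1} {out.2, v1.2, v3.1, v3.2} {v1.1}, out.j its boundary
stage d2: inputs (v2, v1, v3), connectivity {out.1, v1.2, v3.1, v3.2} {out.2} {v1.1} {v2.1} {v2.2}, out.j its boundary


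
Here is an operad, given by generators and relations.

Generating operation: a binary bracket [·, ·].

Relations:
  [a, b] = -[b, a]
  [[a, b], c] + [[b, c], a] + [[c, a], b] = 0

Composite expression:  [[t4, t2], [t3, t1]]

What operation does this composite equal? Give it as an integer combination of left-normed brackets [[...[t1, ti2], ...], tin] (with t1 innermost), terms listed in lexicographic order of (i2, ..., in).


-[[[t1, t3], t2], t4] + [[[t1, t3], t4], t2]

In the tensor algebra, words opening t1 carry the t1-anchored form.
Composite bracket: [[t4, t2], [t3, t1]]
Full expansion: 8 signed words from ab - ba (2^3 = 8).
Collect the words opening with t1:
  sign of t1t3t2t4 is -1, so it contributes -[[[t1, t3], t2], t4]
  sign of t1t3t4t2 is +1, so it contributes +[[[t1, t3], t4], t2]


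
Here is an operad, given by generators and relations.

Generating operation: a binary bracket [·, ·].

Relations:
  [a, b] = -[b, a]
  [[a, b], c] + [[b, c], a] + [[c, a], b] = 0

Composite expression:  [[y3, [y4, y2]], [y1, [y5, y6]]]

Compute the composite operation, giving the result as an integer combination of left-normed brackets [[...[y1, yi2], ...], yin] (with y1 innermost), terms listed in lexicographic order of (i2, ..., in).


-[[[[[y1, y5], y6], y2], y4], y3] + [[[[[y1, y5], y6], y3], y2], y4] - [[[[[y1, y5], y6], y3], y4], y2] + [[[[[y1, y5], y6], y4], y2], y3] + [[[[[y1, y6], y5], y2], y4], y3] - [[[[[y1, y6], y5], y3], y2], y4] + [[[[[y1, y6], y5], y3], y4], y2] - [[[[[y1, y6], y5], y4], y2], y3]

Expand each bracket as ab - ba; the y1-initial words give the coefficients.
Composite bracket: [[y3, [y4, y2]], [y1, [y5, y6]]]
The bracket unfolds into 32 signed words via [a, b] = ab - ba (2^5 = 32).
Keep just the words that open with y1:
  word y1y5y6y2y4y3 has sign -1, contributing -[[[[[y1, y5], y6], y2], y4], y3]
  word y1y5y6y3y2y4 has sign +1, contributing +[[[[[y1, y5], y6], y3], y2], y4]
  word y1y5y6y3y4y2 has sign -1, contributing -[[[[[y1, y5], y6], y3], y4], y2]
  word y1y5y6y4y2y3 has sign +1, contributing +[[[[[y1, y5], y6], y4], y2], y3]
  word y1y6y5y2y4y3 has sign +1, contributing +[[[[[y1, y6], y5], y2], y4], y3]
  word y1y6y5y3y2y4 has sign -1, contributing -[[[[[y1, y6], y5], y3], y2], y4]
  word y1y6y5y3y4y2 has sign +1, contributing +[[[[[y1, y6], y5], y3], y4], y2]
  word y1y6y5y4y2y3 has sign -1, contributing -[[[[[y1, y6], y5], y4], y2], y3]


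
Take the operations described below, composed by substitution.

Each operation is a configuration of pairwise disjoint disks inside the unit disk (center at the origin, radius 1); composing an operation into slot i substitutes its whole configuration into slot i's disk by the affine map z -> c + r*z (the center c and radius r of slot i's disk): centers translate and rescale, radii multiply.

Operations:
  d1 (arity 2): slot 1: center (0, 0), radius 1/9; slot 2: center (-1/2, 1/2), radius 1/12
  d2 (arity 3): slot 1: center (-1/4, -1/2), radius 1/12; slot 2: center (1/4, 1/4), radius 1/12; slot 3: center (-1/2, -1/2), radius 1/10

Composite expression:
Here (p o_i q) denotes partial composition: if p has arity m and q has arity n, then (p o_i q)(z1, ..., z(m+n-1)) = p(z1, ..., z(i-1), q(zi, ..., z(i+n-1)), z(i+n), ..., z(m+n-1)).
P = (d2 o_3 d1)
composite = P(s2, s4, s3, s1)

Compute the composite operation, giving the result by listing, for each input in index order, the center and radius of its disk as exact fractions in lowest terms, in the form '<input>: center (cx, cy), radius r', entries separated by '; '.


s1: center (-11/20, -9/20), radius 1/120; s2: center (-1/4, -1/2), radius 1/12; s3: center (-1/2, -1/2), radius 1/90; s4: center (1/4, 1/4), radius 1/12

Follow each s-input down from d2: c' goes to c + r*c', radius to r*r'.
s2 passes through 1 substitution, ending at center (-1/4, -1/2), radius 1/12
s4 passes through 1 substitution, ending at center (1/4, 1/4), radius 1/12
s3 passes through 2 substitutions, ending at center (-1/2, -1/2), radius 1/90
s1 passes through 2 substitutions, ending at center (-11/20, -9/20), radius 1/120


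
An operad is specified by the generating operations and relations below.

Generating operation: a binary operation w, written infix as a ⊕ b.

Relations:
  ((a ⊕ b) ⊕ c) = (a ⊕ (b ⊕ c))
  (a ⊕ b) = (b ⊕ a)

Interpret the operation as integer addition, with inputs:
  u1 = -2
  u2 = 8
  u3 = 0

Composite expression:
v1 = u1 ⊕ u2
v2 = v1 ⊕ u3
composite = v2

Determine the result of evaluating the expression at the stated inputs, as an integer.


6

(u1 ⊕ u2) = 6
((u1 ⊕ u2) ⊕ u3) = 6


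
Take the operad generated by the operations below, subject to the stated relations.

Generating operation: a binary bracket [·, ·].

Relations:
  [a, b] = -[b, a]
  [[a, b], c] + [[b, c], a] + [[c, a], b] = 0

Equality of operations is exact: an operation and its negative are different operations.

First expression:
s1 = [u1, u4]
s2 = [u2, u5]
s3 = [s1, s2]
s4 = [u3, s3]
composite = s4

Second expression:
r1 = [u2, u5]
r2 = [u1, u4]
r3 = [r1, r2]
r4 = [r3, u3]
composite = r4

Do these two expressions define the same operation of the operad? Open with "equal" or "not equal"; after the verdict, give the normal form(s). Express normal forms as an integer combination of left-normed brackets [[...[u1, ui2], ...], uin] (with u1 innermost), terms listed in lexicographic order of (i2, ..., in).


equal — both sides give -[[[[u1, u4], u2], u5], u3] + [[[[u1, u4], u5], u2], u3]

Reducing the first expression gives -[[[[u1, u4], u2], u5], u3] + [[[[u1, u4], u5], u2], u3]
Reducing the second expression gives -[[[[u1, u4], u2], u5], u3] + [[[[u1, u4], u5], u2], u3]
One common form — equal.


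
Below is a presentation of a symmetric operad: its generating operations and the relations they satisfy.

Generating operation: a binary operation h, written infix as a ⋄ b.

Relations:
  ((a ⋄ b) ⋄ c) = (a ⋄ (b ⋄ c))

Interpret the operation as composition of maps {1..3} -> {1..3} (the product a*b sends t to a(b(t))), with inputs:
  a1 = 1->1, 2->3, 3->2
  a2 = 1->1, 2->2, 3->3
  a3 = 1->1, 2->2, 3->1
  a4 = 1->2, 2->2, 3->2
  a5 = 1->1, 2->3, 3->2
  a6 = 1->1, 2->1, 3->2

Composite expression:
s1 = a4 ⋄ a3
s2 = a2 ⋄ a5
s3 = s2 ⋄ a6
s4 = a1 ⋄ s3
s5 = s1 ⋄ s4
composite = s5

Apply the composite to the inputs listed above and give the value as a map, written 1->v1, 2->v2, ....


1->2, 2->2, 3->2

(a4 ⋄ a3) = 1->2, 2->2, 3->2
(a2 ⋄ a5) = 1->1, 2->3, 3->2
((a2 ⋄ a5) ⋄ a6) = 1->1, 2->1, 3->3
(a1 ⋄ ((a2 ⋄ a5) ⋄ a6)) = 1->1, 2->1, 3->2
((a4 ⋄ a3) ⋄ (a1 ⋄ ((a2 ⋄ a5) ⋄ a6))) = 1->2, 2->2, 3->2


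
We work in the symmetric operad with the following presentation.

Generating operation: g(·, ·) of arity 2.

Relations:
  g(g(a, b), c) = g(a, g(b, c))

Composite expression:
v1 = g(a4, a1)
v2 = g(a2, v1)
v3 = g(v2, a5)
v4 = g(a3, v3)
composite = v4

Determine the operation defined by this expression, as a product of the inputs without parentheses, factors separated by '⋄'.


a3 ⋄ a2 ⋄ a4 ⋄ a1 ⋄ a5

Under associativity of g, the answer is the a's in reading order.
g(a4, a1) reduces to a4 ⋄ a1
g(a2, g(a4, a1)) reduces to a2 ⋄ a4 ⋄ a1
g(g(a2, g(a4, a1)), a5) reduces to a2 ⋄ a4 ⋄ a1 ⋄ a5
g(a3, g(g(a2, g(a4, a1)), a5)) reduces to a3 ⋄ a2 ⋄ a4 ⋄ a1 ⋄ a5


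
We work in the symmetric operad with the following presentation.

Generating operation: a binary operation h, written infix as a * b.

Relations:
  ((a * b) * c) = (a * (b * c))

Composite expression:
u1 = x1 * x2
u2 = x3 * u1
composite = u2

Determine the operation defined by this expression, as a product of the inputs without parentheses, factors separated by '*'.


x3 * x1 * x2

Under associativity of h, the answer is the x's in reading order.
(x1 * x2) reduces to x1 * x2
(x3 * (x1 * x2)) reduces to x3 * x1 * x2


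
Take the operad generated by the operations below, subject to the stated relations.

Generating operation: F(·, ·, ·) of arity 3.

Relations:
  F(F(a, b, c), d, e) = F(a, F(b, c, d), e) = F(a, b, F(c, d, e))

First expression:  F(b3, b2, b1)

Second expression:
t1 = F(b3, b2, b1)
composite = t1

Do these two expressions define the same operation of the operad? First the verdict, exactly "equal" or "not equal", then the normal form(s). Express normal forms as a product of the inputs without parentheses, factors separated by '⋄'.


equal — both sides give b3 ⋄ b2 ⋄ b1

The first expression, normalized: b3 ⋄ b2 ⋄ b1
The second expression, normalized: b3 ⋄ b2 ⋄ b1
The normal forms match — equal.


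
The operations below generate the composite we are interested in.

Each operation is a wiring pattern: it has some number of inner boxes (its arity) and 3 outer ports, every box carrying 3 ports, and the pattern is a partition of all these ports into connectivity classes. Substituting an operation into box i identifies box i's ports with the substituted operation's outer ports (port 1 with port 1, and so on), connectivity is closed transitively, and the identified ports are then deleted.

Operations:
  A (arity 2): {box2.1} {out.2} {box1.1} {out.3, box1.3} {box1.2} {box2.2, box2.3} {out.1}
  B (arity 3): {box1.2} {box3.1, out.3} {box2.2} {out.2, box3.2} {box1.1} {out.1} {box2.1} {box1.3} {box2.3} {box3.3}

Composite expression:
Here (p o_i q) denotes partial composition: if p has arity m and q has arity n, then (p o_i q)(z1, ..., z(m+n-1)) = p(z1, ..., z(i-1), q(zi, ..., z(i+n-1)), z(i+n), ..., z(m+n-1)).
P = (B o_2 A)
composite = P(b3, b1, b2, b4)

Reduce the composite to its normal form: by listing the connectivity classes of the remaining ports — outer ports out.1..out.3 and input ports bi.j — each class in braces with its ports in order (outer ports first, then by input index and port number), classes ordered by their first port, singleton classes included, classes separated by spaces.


{out.1} {out.2, b4.2} {out.3, b4.1} {b1.1} {b1.2} {b1.3} {b2.1} {b2.2, b2.3} {b3.1} {b3.2} {b3.3} {b4.3}

Two ports join when wires chain via B-identified ports.
stage A: inputs (b1, b2), connectivity {out.1} {out.2} {out.3, b1.3} {b1.1} {b1.2} {b2.1} {b2.2, b2.3}, out.j its boundary
stage B: inputs (b3, b1, b2, b4), connectivity {out.1} {out.2, b4.2} {out.3, b4.1} {b1.1} {b1.2} {b1.3} {b2.1} {b2.2, b2.3} {b3.1} {b3.2} {b3.3} {b4.3}, out.j its boundary


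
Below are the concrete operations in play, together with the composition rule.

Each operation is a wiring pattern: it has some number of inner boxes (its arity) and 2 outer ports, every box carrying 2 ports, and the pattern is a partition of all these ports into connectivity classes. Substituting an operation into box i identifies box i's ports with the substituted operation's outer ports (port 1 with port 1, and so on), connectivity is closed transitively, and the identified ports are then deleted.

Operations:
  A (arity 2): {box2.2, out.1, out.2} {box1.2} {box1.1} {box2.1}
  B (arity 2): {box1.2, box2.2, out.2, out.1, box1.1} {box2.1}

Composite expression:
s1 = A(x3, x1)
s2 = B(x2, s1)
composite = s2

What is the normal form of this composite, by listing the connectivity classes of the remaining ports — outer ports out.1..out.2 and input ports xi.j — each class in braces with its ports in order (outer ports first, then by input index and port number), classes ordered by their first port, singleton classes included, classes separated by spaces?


Treat the ports identified at B as solder joints: merge, then drop.
stage A: inputs (x3, x1), connectivity {out.1, out.2, x1.2} {x1.1} {x3.1} {x3.2}, out.j its boundary
stage B: inputs (x2, x3, x1), connectivity {out.1, out.2, x1.2, x2.1, x2.2} {x1.1} {x3.1} {x3.2}, out.j its boundary

{out.1, out.2, x1.2, x2.1, x2.2} {x1.1} {x3.1} {x3.2}


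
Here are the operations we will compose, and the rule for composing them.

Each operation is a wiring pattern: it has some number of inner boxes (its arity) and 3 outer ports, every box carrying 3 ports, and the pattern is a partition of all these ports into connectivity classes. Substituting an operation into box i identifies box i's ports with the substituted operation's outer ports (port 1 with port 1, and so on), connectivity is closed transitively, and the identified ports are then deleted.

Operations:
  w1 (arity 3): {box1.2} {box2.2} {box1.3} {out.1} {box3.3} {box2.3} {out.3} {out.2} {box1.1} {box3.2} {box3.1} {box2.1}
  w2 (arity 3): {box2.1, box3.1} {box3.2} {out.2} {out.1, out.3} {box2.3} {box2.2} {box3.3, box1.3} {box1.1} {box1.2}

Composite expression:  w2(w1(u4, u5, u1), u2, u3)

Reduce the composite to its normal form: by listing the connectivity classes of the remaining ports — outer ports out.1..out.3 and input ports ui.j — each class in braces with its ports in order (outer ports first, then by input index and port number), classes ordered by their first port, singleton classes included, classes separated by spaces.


Reachability decides: close wires over w2-identified ports.
stage w1: inputs (u4, u5, u1), connectivity {out.1} {out.2} {out.3} {u1.1} {u1.2} {u1.3} {u4.1} {u4.2} {u4.3} {u5.1} {u5.2} {u5.3}, out.j its boundary
stage w2: inputs (u4, u5, u1, u2, u3), connectivity {out.1, out.3} {out.2} {u1.1} {u1.2} {u1.3} {u2.1, u3.1} {u2.2} {u2.3} {u3.2} {u3.3} {u4.1} {u4.2} {u4.3} {u5.1} {u5.2} {u5.3}, out.j its boundary

{out.1, out.3} {out.2} {u1.1} {u1.2} {u1.3} {u2.1, u3.1} {u2.2} {u2.3} {u3.2} {u3.3} {u4.1} {u4.2} {u4.3} {u5.1} {u5.2} {u5.3}


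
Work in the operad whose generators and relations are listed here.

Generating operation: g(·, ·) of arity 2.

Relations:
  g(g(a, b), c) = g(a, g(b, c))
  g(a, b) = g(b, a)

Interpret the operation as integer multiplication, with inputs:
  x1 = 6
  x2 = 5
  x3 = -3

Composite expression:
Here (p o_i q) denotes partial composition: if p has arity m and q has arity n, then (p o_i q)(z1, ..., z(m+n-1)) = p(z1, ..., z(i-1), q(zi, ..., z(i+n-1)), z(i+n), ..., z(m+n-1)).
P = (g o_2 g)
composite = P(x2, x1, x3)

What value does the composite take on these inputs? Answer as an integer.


-90

g(x1, x3) = -18
g(x2, g(x1, x3)) = -90


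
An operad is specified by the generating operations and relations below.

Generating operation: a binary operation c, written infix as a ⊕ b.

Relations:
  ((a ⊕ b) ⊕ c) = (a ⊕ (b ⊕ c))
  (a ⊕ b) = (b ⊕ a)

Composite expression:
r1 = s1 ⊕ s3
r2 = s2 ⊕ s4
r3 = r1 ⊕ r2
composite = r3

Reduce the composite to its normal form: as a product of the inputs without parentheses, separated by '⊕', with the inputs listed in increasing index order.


Reordering under c is free, so list the s-inputs canonically.
(s1 ⊕ s3) linearizes to s1 ⊕ s3
(s2 ⊕ s4) linearizes to s2 ⊕ s4
((s1 ⊕ s3) ⊕ (s2 ⊕ s4)) linearizes to s1 ⊕ s3 ⊕ s2 ⊕ s4
the factors in increasing index order: s1 ⊕ s2 ⊕ s3 ⊕ s4

s1 ⊕ s2 ⊕ s3 ⊕ s4


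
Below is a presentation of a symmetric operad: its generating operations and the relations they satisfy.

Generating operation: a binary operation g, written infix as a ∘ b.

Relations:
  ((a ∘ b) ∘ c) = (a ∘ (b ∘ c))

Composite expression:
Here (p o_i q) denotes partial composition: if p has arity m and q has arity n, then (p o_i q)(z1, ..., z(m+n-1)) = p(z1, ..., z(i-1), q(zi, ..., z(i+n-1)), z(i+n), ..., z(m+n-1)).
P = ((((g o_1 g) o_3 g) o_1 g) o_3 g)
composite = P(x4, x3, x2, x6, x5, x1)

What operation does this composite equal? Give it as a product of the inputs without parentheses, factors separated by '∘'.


x4 ∘ x3 ∘ x2 ∘ x6 ∘ x5 ∘ x1

Under associativity of g, the answer is the x's in reading order.
(x4 ∘ x3) reduces to x4 ∘ x3
(x2 ∘ x6) reduces to x2 ∘ x6
((x4 ∘ x3) ∘ (x2 ∘ x6)) reduces to x4 ∘ x3 ∘ x2 ∘ x6
(x5 ∘ x1) reduces to x5 ∘ x1
(((x4 ∘ x3) ∘ (x2 ∘ x6)) ∘ (x5 ∘ x1)) reduces to x4 ∘ x3 ∘ x2 ∘ x6 ∘ x5 ∘ x1


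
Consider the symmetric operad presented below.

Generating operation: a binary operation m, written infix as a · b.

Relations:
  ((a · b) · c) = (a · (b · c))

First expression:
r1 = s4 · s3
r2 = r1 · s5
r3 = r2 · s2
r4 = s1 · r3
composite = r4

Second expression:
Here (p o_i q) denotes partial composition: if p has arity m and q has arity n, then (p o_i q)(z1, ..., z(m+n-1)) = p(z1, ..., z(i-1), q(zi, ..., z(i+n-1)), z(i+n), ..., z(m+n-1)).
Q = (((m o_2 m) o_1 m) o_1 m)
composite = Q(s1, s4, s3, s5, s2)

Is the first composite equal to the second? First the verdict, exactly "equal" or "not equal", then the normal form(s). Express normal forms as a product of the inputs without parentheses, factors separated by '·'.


equal; both compose to s1 · s4 · s3 · s5 · s2

The first composite normalizes to s1 · s4 · s3 · s5 · s2
The second composite normalizes to s1 · s4 · s3 · s5 · s2
The forms coincide; equal.


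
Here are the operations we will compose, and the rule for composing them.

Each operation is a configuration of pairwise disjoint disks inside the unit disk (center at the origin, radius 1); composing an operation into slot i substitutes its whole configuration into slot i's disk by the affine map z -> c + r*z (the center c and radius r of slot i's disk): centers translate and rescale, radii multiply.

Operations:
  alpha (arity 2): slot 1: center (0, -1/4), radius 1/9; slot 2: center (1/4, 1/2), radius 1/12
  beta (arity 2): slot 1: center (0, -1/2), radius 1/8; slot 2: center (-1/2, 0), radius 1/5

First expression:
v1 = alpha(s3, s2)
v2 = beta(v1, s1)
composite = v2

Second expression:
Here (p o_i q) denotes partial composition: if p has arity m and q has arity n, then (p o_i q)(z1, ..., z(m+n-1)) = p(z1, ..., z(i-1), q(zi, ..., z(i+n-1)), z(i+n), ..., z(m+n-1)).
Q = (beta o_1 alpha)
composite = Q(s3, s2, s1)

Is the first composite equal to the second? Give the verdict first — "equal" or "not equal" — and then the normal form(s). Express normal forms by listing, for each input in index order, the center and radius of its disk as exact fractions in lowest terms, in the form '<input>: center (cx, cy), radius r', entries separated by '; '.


equal; both compose to s1: center (-1/2, 0), radius 1/5; s2: center (1/32, -7/16), radius 1/96; s3: center (0, -17/32), radius 1/72

The first expression reduces to s1: center (-1/2, 0), radius 1/5; s2: center (1/32, -7/16), radius 1/96; s3: center (0, -17/32), radius 1/72
The second expression reduces to s1: center (-1/2, 0), radius 1/5; s2: center (1/32, -7/16), radius 1/96; s3: center (0, -17/32), radius 1/72
The normal forms match — equal.


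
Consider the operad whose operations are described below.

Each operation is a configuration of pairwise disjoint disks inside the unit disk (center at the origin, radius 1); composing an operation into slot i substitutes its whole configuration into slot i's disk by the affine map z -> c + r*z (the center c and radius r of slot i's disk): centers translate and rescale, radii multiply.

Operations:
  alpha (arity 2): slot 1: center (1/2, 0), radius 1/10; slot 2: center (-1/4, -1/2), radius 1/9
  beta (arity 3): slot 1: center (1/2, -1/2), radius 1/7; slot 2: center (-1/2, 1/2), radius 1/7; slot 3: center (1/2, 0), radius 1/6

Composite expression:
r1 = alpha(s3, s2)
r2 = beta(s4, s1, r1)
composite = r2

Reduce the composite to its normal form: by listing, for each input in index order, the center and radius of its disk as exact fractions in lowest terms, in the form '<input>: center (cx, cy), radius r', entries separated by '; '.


s1: center (-1/2, 1/2), radius 1/7; s2: center (11/24, -1/12), radius 1/54; s3: center (7/12, 0), radius 1/60; s4: center (1/2, -1/2), radius 1/7


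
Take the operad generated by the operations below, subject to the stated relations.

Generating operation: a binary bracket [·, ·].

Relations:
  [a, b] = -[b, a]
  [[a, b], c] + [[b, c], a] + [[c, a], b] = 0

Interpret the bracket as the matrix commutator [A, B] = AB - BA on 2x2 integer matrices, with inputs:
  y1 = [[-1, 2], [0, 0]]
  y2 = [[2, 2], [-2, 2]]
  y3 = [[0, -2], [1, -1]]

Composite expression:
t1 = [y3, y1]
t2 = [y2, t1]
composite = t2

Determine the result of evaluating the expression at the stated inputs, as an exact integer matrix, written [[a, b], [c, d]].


[y3, y1] = [[-2, 0], [-1, 2]]
[y2, [y3, y1]] = [[-2, 8], [8, 2]]

[[-2, 8], [8, 2]]


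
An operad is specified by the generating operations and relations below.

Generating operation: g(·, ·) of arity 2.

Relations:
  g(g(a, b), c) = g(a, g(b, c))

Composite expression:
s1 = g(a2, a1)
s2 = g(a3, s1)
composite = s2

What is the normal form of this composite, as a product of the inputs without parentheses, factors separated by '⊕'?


Under associativity of g, the answer is the a's in reading order.
g(a2, a1) flattens to a2 ⊕ a1
g(a3, g(a2, a1)) flattens to a3 ⊕ a2 ⊕ a1

a3 ⊕ a2 ⊕ a1


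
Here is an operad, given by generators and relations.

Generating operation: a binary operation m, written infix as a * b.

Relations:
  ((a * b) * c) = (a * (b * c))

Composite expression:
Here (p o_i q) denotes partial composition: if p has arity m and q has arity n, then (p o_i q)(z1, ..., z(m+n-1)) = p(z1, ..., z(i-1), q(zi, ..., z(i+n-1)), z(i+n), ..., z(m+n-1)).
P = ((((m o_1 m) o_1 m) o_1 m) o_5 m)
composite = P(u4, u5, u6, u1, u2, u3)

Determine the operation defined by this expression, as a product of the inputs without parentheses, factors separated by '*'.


u4 * u5 * u6 * u1 * u2 * u3

The m-tree's shape is irrelevant; the u-reading-order decides.
(u4 * u5) unparenthesizes to u4 * u5
((u4 * u5) * u6) unparenthesizes to u4 * u5 * u6
(((u4 * u5) * u6) * u1) unparenthesizes to u4 * u5 * u6 * u1
(u2 * u3) unparenthesizes to u2 * u3
((((u4 * u5) * u6) * u1) * (u2 * u3)) unparenthesizes to u4 * u5 * u6 * u1 * u2 * u3


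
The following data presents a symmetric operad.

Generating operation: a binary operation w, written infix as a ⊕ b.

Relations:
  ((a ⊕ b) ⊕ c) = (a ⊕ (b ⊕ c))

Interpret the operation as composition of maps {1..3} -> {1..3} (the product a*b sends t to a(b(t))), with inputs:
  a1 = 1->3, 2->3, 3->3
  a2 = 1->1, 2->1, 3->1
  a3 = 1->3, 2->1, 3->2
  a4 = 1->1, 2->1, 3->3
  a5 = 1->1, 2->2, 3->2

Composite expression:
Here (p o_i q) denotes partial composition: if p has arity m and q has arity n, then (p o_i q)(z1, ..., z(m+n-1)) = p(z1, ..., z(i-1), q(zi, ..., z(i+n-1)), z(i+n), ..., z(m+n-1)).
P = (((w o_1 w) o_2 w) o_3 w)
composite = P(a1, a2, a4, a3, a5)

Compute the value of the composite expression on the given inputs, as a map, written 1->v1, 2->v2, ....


1->3, 2->3, 3->3

(a4 ⊕ a3) = 1->3, 2->1, 3->1
(a2 ⊕ (a4 ⊕ a3)) = 1->1, 2->1, 3->1
(a1 ⊕ (a2 ⊕ (a4 ⊕ a3))) = 1->3, 2->3, 3->3
((a1 ⊕ (a2 ⊕ (a4 ⊕ a3))) ⊕ a5) = 1->3, 2->3, 3->3


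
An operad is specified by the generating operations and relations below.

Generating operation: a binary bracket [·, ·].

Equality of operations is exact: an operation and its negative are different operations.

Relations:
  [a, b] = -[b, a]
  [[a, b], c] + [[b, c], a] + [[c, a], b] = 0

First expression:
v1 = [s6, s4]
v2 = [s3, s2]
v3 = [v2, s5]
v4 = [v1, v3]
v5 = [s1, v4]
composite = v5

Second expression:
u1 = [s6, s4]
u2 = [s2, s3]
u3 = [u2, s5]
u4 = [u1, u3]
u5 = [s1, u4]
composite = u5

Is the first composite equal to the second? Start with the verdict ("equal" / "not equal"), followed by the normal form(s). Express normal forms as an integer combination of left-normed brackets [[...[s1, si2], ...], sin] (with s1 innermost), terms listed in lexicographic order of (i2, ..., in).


not equal — first -[[[[[s1, s2], s3], s5], s4], s6] + [[[[[s1, s2], s3], s5], s6], s4] + [[[[[s1, s3], s2], s5], s4], s6] - [[[[[s1, s3], s2], s5], s6], s4] + [[[[[s1, s4], s6], s2], s3], s5] - [[[[[s1, s4], s6], s3], s2], s5] - [[[[[s1, s4], s6], s5], s2], s3] + [[[[[s1, s4], s6], s5], s3], s2] + [[[[[s1, s5], s2], s3], s4], s6] - [[[[[s1, s5], s2], s3], s6], s4] - [[[[[s1, s5], s3], s2], s4], s6] + [[[[[s1, s5], s3], s2], s6], s4] - [[[[[s1, s6], s4], s2], s3], s5] + [[[[[s1, s6], s4], s3], s2], s5] + [[[[[s1, s6], s4], s5], s2], s3] - [[[[[s1, s6], s4], s5], s3], s2], second [[[[[s1, s2], s3], s5], s4], s6] - [[[[[s1, s2], s3], s5], s6], s4] - [[[[[s1, s3], s2], s5], s4], s6] + [[[[[s1, s3], s2], s5], s6], s4] - [[[[[s1, s4], s6], s2], s3], s5] + [[[[[s1, s4], s6], s3], s2], s5] + [[[[[s1, s4], s6], s5], s2], s3] - [[[[[s1, s4], s6], s5], s3], s2] - [[[[[s1, s5], s2], s3], s4], s6] + [[[[[s1, s5], s2], s3], s6], s4] + [[[[[s1, s5], s3], s2], s4], s6] - [[[[[s1, s5], s3], s2], s6], s4] + [[[[[s1, s6], s4], s2], s3], s5] - [[[[[s1, s6], s4], s3], s2], s5] - [[[[[s1, s6], s4], s5], s2], s3] + [[[[[s1, s6], s4], s5], s3], s2]

Normal form of the first expression: -[[[[[s1, s2], s3], s5], s4], s6] + [[[[[s1, s2], s3], s5], s6], s4] + [[[[[s1, s3], s2], s5], s4], s6] - [[[[[s1, s3], s2], s5], s6], s4] + [[[[[s1, s4], s6], s2], s3], s5] - [[[[[s1, s4], s6], s3], s2], s5] - [[[[[s1, s4], s6], s5], s2], s3] + [[[[[s1, s4], s6], s5], s3], s2] + [[[[[s1, s5], s2], s3], s4], s6] - [[[[[s1, s5], s2], s3], s6], s4] - [[[[[s1, s5], s3], s2], s4], s6] + [[[[[s1, s5], s3], s2], s6], s4] - [[[[[s1, s6], s4], s2], s3], s5] + [[[[[s1, s6], s4], s3], s2], s5] + [[[[[s1, s6], s4], s5], s2], s3] - [[[[[s1, s6], s4], s5], s3], s2]
Normal form of the second expression: [[[[[s1, s2], s3], s5], s4], s6] - [[[[[s1, s2], s3], s5], s6], s4] - [[[[[s1, s3], s2], s5], s4], s6] + [[[[[s1, s3], s2], s5], s6], s4] - [[[[[s1, s4], s6], s2], s3], s5] + [[[[[s1, s4], s6], s3], s2], s5] + [[[[[s1, s4], s6], s5], s2], s3] - [[[[[s1, s4], s6], s5], s3], s2] - [[[[[s1, s5], s2], s3], s4], s6] + [[[[[s1, s5], s2], s3], s6], s4] + [[[[[s1, s5], s3], s2], s4], s6] - [[[[[s1, s5], s3], s2], s6], s4] + [[[[[s1, s6], s4], s2], s3], s5] - [[[[[s1, s6], s4], s3], s2], s5] - [[[[[s1, s6], s4], s5], s2], s3] + [[[[[s1, s6], s4], s5], s3], s2]
Different reductions; not equal.


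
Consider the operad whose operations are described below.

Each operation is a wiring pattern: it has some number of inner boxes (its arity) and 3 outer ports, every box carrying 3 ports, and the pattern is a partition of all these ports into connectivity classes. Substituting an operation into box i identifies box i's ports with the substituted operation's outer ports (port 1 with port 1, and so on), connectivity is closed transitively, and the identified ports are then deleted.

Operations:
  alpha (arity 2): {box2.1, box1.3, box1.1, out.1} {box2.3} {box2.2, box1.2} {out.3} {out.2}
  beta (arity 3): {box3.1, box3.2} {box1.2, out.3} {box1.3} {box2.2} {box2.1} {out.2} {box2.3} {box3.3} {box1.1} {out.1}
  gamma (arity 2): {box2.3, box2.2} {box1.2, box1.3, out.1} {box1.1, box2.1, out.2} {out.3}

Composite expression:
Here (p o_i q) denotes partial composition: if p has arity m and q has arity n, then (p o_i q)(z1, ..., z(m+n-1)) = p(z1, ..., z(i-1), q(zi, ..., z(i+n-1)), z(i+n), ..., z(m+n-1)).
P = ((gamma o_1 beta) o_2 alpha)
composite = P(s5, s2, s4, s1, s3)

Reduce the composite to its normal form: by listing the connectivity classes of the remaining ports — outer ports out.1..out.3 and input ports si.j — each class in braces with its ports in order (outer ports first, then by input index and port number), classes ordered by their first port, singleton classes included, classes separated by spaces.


{out.1, s5.2} {out.2, s3.1} {out.3} {s1.1, s1.2} {s1.3} {s2.1, s2.3, s4.1} {s2.2, s4.2} {s3.2, s3.3} {s4.3} {s5.1} {s5.3}

Treat the ports identified at gamma as solder joints: merge, then drop.
composing alpha on (s2, s4), with out.j its own outer ports: {out.1, s2.1, s2.3, s4.1} {out.2} {out.3} {s2.2, s4.2} {s4.3}
composing beta on (s5, s2, s4, s1), with out.j its own outer ports: {out.1} {out.2} {out.3, s5.2} {s1.1, s1.2} {s1.3} {s2.1, s2.3, s4.1} {s2.2, s4.2} {s4.3} {s5.1} {s5.3}
composing gamma on (s5, s2, s4, s1, s3), with out.j its own outer ports: {out.1, s5.2} {out.2, s3.1} {out.3} {s1.1, s1.2} {s1.3} {s2.1, s2.3, s4.1} {s2.2, s4.2} {s3.2, s3.3} {s4.3} {s5.1} {s5.3}
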